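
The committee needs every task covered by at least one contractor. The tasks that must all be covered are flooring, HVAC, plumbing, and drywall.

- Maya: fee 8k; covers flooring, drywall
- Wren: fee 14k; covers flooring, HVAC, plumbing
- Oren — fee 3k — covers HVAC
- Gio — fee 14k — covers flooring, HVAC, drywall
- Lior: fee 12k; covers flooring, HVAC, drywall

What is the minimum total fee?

This is a weighted set-cover instance.
The greedy cost-per-new-task heuristic would pick Oren, Maya, and Wren for 25, but a cheaper cover exists.
Choose Maya and Wren: together they cover flooring, HVAC, plumbing, drywall — every task.
Total fee: 8 + 14 = 22.
No cover costs less than 22.

22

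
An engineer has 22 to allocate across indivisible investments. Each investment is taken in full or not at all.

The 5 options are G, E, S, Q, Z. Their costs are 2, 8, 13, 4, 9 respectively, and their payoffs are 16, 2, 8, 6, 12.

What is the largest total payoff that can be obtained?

34

This is an integer program with binary decision variables.
Allowing fractional choices, the relaxed optimum would be about 38.3, but investments are indivisible.
G + Q + Z: cost 2 + 4 + 9 = 15 ≤ 22, payoff 16 + 6 + 12 = 34.
G + S + Q: cost 2 + 13 + 4 = 19 ≤ 22, payoff 16 + 8 + 6 = 30.
G + E + Z: cost 2 + 8 + 9 = 19 ≤ 22, payoff 16 + 2 + 12 = 30.
Best is G, Q, and Z with total payoff 34.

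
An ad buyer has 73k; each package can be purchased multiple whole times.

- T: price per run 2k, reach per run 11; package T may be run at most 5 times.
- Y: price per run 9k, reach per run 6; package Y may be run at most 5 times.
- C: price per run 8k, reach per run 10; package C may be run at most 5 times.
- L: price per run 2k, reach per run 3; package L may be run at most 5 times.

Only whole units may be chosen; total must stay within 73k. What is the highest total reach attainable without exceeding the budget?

126

Take 5×T, 1×Y, 5×C, and 5×L: price 69 ≤ 73, reach 5·11 + 1·6 + 5·10 + 5·3 = 126.
T has the best ratio (11/2) and is taken to its limit of 5; remaining capacity is filled optimally with the others.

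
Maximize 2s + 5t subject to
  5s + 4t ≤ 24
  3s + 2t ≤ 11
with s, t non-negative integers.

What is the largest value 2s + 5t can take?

The continuous relaxation peaks at (0, 5.5) with value 27.50; rounding to a feasible lattice point costs some objective.
(s,t)=(0,5): 5·0+4·5=20≤24, 3·0+2·5=10≤11, objective 25.
(s,t)=(1,4): 5·1+4·4=21≤24, 3·1+2·4=11≤11, objective 22.
(s,t)=(0,4): 5·0+4·4=16≤24, 3·0+2·4=8≤11, objective 20.
Maximum is 25 at (s,t)=(0,5).

25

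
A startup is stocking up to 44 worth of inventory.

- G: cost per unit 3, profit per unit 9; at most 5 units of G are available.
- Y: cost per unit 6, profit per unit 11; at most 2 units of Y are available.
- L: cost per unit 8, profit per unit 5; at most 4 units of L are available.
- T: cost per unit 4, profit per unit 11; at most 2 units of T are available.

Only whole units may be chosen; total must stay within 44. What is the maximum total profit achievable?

5×G, 2×Y, 1×L, and 2×T: cost 43 ≤ 44, profit 5·9 + 2·11 + 1·5 + 2·11 = 94.
5×G, 2×Y, and 2×T: cost 35 ≤ 44, profit 5·9 + 2·11 + 2·11 = 89.
Best is 94.

94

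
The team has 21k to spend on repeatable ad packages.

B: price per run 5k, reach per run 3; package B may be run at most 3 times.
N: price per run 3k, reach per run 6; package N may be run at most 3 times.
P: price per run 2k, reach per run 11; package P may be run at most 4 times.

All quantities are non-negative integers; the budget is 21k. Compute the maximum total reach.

3×N and 4×P: price 17 ≤ 21, reach 3·6 + 4·11 = 62.
1×B, 2×N, and 4×P: price 19 ≤ 21, reach 1·3 + 2·6 + 4·11 = 59.
Best is 62.

62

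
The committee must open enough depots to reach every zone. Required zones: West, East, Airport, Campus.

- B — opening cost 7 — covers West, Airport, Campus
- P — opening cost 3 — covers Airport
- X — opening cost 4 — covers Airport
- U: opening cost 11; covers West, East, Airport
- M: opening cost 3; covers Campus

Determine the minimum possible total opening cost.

14

The greedy cost-per-new-zone heuristic would pick B and U for 18, but a cheaper cover exists.
Choose U and M: together they cover West, East, Airport, Campus — every zone.
Total opening cost: 11 + 3 = 14.
No cover costs less than 14.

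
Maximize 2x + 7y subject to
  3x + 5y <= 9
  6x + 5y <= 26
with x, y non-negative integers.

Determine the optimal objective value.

Relaxing integrality, the LP optimum is 12.60 at (x,y) = (0, 1.8), which is not an integer point.
(x,y)=(1,1) is feasible, giving 9.
(x,y)=(0,1) is feasible, giving 7.
(x,y)=(2,0) is feasible, giving 4.
No feasible integer point exceeds 9.

9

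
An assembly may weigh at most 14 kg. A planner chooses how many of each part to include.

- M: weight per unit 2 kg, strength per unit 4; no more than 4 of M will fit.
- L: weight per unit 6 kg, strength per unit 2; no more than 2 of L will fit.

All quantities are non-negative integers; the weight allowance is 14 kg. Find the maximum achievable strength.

M has the best ratio (4/2); taking only M gives at most 4×4 = 16 (stopped by the supply cap of 4).
Mixing does better — 4×M and 1×L: weight 14 ≤ 14, strength 4·4 + 1·2 = 18.

18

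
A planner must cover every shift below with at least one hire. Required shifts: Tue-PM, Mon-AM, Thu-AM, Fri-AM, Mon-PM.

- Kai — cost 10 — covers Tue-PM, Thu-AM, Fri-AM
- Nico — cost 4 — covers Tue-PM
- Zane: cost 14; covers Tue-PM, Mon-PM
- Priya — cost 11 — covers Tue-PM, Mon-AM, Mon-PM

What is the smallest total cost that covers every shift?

This is a weighted set-cover instance.
Choose Kai and Priya: together they cover Tue-PM, Mon-AM, Thu-AM, Fri-AM, Mon-PM — every shift.
Total cost: 10 + 11 = 21.
No cover costs less than 21.

21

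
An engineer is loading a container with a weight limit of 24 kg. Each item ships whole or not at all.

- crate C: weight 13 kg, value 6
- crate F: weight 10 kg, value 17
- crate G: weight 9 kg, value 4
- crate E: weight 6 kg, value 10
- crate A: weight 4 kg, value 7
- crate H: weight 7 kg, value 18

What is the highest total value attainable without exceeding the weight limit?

45

Allowing fractional choices, the relaxed optimum would be about 47.0, but items are indivisible.
crate F + crate A + crate H: weight 10 + 4 + 7 = 21 ≤ 24, value 17 + 7 + 18 = 42.
crate F + crate E + crate H: weight 10 + 6 + 7 = 23 ≤ 24, value 17 + 10 + 18 = 45.
Best is crate F, crate E, and crate H with total value 45.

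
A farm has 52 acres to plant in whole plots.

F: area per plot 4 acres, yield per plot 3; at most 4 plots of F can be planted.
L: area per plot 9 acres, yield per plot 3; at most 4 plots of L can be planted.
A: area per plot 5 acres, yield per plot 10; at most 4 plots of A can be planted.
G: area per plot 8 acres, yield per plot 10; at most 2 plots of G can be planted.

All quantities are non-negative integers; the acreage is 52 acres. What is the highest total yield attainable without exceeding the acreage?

A has the best ratio (10/5); taking only A gives at most 4×10 = 40 (stopped by the supply cap of 4).
Mixing does better — 4×F, 4×A, and 2×G: area 52 ≤ 52, yield 4·3 + 4·10 + 2·10 = 72.

72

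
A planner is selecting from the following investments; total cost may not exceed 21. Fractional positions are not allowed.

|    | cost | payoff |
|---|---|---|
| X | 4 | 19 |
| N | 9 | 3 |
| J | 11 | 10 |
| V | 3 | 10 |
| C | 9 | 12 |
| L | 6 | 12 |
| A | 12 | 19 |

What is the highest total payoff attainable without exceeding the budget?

Take X, V, and A: cost 4 + 3 + 12 = 19 ≤ 21, payoff 19 + 10 + 19 = 48.
No other feasible combination does better.

48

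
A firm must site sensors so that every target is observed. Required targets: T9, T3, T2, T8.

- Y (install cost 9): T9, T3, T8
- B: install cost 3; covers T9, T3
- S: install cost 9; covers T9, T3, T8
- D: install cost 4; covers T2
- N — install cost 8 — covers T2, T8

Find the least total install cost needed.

This is a weighted set-cover instance.
The greedy cost-per-new-target heuristic would pick B, D, and N for 15, but a cheaper cover exists.
Choose B and N: together they cover T9, T3, T2, T8 — every target.
Total install cost: 3 + 8 = 11.
No cover costs less than 11.

11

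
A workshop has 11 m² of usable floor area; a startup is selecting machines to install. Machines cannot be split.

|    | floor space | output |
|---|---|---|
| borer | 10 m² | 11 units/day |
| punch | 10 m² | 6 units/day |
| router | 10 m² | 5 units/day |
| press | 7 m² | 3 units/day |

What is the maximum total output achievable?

Take borer: floor space 10 ≤ 11, output 11.
No other feasible combination does better.

11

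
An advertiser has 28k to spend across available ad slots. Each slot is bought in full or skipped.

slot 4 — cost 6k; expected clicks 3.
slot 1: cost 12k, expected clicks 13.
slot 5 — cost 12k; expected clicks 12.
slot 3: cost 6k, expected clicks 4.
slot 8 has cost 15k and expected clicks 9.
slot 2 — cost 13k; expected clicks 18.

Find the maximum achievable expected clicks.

This is a 0-1 knapsack instance.
Allowing fractional choices, the relaxed optimum would be about 34.0, but ad slots are indivisible.
slot 1 + slot 2: cost 12 + 13 = 25 ≤ 28, expected clicks 13 + 18 = 31.
slot 5 + slot 2: cost 12 + 13 = 25 ≤ 28, expected clicks 12 + 18 = 30.
Best is slot 1 and slot 2 with total expected clicks 31.

31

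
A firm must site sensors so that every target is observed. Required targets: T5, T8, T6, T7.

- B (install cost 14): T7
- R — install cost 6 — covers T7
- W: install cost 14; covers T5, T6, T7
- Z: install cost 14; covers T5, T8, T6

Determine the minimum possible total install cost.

The greedy cost-per-new-target heuristic would pick W and Z for 28, but a cheaper cover exists.
Choose R and Z: together they cover T5, T8, T6, T7 — every target.
Total install cost: 6 + 14 = 20.
No cover costs less than 20.

20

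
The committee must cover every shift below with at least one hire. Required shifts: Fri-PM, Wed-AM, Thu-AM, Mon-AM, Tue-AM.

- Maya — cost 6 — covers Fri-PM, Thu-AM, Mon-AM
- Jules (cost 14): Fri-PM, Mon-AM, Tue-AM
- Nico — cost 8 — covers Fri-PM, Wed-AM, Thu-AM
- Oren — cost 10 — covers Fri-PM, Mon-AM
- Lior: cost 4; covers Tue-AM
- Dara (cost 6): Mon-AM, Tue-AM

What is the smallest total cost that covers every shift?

14

The greedy cost-per-new-shift heuristic would pick Maya, Lior, and Nico for 18, but a cheaper cover exists.
Choose Nico and Dara: together they cover Fri-PM, Wed-AM, Thu-AM, Mon-AM, Tue-AM — every shift.
Total cost: 8 + 6 = 14.
No cover costs less than 14.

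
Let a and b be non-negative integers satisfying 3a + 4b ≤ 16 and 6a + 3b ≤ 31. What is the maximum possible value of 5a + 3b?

(a,b)=(5,0) is feasible, giving 25.
(a,b)=(4,1) is feasible, giving 23.
(a,b)=(4,0) is feasible, giving 20.
The best lattice point is (5,0), giving 25.

25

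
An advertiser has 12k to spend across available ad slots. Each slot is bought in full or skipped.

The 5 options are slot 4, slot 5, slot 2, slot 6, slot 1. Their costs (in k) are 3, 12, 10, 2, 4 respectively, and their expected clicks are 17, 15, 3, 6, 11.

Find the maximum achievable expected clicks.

Take slot 4, slot 6, and slot 1: cost 3 + 2 + 4 = 9 ≤ 12, expected clicks 17 + 6 + 11 = 34.
No other feasible combination does better.

34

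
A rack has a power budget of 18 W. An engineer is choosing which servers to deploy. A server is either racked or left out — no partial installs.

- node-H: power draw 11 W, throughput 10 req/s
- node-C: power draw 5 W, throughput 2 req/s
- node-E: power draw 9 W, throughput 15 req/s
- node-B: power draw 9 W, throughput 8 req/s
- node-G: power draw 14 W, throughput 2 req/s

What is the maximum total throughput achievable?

23

This is a 0-1 knapsack instance.
Allowing fractional choices, the relaxed optimum would be about 23.2, but servers are indivisible.
node-C + node-E: power draw 5 + 9 = 14 ≤ 18, throughput 2 + 15 = 17.
node-E + node-B: power draw 9 + 9 = 18 ≤ 18, throughput 15 + 8 = 23.
Best is node-E and node-B with total throughput 23.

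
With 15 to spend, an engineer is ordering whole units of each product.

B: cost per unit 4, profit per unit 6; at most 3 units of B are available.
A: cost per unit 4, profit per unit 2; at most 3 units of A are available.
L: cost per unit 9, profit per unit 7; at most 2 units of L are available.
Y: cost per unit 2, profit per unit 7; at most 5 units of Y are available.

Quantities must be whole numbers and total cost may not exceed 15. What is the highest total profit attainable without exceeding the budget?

Y has the best ratio (7/2); taking only Y gives at most 5×7 = 35 (stopped by the supply cap of 5).
Mixing does better — 1×B and 5×Y: cost 14 ≤ 15, profit 1·6 + 5·7 = 41.

41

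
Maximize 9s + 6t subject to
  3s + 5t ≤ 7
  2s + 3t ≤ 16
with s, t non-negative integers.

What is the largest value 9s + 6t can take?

18

(s,t)=(2,0): 3·2+5·0=6≤7, 2·2+3·0=4≤16, objective 18.
(s,t)=(1,0): 3·1+5·0=3≤7, 2·1+3·0=2≤16, objective 9.
Maximum is 18 at (s,t)=(2,0).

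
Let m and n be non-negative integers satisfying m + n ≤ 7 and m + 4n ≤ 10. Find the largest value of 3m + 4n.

(m,n)=(6,1) is feasible, giving 22.
(m,n)=(7,0) is feasible, giving 21.
(m,n)=(5,1) is feasible, giving 19.
(m,n)=(6,0) is feasible, giving 18.
The best lattice point is (6,1), giving 22.

22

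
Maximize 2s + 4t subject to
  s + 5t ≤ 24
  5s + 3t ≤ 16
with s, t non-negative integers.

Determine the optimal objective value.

(s,t)=(0,4) is feasible, giving 16.
(s,t)=(1,3) is feasible, giving 14.
No feasible integer point exceeds 16.

16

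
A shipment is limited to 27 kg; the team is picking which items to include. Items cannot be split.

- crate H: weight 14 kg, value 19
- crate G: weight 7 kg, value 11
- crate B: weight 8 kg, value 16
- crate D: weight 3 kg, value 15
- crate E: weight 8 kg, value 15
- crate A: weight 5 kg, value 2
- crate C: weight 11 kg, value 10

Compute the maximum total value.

Treat it as a binary knapsack problem.
crate H + crate D + crate E: weight 14 + 3 + 8 = 25 ≤ 27, value 19 + 15 + 15 = 49.
crate G + crate B + crate D + crate E: weight 7 + 8 + 3 + 8 = 26 ≤ 27, value 11 + 16 + 15 + 15 = 57.
crate H + crate B + crate D: weight 14 + 8 + 3 = 25 ≤ 27, value 19 + 16 + 15 = 50.
Best is crate G, crate B, crate D, and crate E with total value 57.

57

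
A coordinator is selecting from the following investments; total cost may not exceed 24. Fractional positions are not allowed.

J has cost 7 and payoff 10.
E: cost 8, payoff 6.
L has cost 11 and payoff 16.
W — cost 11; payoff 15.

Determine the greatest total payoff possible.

Treat it as a binary knapsack problem.
J + L: cost 7 + 11 = 18 ≤ 24, payoff 10 + 16 = 26.
J + W: cost 7 + 11 = 18 ≤ 24, payoff 10 + 15 = 25.
L + W: cost 11 + 11 = 22 ≤ 24, payoff 16 + 15 = 31.
Best is L and W with total payoff 31.

31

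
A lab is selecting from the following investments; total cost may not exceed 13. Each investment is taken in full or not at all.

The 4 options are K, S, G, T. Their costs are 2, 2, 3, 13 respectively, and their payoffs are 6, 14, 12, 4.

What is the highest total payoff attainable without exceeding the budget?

32

S + G: cost 2 + 3 = 5 ≤ 13, payoff 14 + 12 = 26.
K + S: cost 2 + 2 = 4 ≤ 13, payoff 6 + 14 = 20.
K + S + G: cost 2 + 2 + 3 = 7 ≤ 13, payoff 6 + 14 + 12 = 32.
Best is K, S, and G with total payoff 32.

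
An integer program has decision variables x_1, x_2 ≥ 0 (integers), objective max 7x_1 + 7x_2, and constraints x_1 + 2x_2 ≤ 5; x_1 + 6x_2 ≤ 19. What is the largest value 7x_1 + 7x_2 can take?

35

(x_1,x_2)=(5,0) is feasible, giving 35.
(x_1,x_2)=(4,0) is feasible, giving 28.
No feasible integer point exceeds 35.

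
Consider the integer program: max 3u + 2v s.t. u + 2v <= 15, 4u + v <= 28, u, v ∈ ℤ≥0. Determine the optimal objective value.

Relaxing integrality, the LP optimum is 26.71 at (u,v) = (5.86, 4.57), which is not an integer point.
(u,v)=(6,4): 1·6+2·4=14≤15, 4·6+1·4=28≤28, objective 26.
(u,v)=(5,5): 1·5+2·5=15≤15, 4·5+1·5=25≤28, objective 25.
(u,v)=(6,3): 1·6+2·3=12≤15, 4·6+1·3=27≤28, objective 24.
(u,v)=(5,4): 1·5+2·4=13≤15, 4·5+1·4=24≤28, objective 23.
The best lattice point is (6,4), giving 26.

26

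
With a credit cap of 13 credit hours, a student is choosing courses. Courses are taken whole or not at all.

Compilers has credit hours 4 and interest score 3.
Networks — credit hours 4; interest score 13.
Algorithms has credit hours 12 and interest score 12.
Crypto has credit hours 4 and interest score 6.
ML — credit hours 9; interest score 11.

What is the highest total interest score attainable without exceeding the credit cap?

24

Allowing fractional choices, the relaxed optimum would be about 25.1, but courses are indivisible.
Networks + ML: credit hours 4 + 9 = 13 ≤ 13, interest score 13 + 11 = 24.
Networks + Crypto: credit hours 4 + 4 = 8 ≤ 13, interest score 13 + 6 = 19.
Compilers + Networks + Crypto: credit hours 4 + 4 + 4 = 12 ≤ 13, interest score 3 + 13 + 6 = 22.
Best is Networks and ML with total interest score 24.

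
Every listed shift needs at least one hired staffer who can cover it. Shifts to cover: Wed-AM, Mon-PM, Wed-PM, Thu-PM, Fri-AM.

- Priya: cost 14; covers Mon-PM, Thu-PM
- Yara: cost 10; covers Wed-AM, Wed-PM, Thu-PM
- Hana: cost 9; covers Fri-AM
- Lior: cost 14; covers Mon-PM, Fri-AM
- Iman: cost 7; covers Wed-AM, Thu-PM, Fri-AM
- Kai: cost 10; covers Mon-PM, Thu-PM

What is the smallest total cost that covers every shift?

This is an integer covering problem.
The greedy cost-per-new-shift heuristic would pick Iman, Yara, and Kai for 27, but a cheaper cover exists.
Choose Yara and Lior: together they cover Wed-AM, Mon-PM, Wed-PM, Thu-PM, Fri-AM — every shift.
Total cost: 10 + 14 = 24.
No cover costs less than 24.

24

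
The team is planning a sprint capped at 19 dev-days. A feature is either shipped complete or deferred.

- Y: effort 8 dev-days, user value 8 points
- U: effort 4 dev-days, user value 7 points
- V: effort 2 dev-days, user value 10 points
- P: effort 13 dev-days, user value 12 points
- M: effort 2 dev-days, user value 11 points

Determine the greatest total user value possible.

Take Y, U, V, and M: effort 8 + 4 + 2 + 2 = 16 ≤ 19, user value 8 + 7 + 10 + 11 = 36.
No other feasible combination does better.

36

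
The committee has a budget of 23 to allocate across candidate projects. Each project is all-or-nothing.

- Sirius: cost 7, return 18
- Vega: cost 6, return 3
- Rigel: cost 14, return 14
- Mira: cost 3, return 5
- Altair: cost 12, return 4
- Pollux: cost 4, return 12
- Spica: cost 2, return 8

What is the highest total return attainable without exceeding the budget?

Treat it as a binary knapsack problem.
Allowing fractional choices, the relaxed optimum would be about 50.0, but projects are indivisible.
Sirius + Vega + Pollux + Spica: cost 7 + 6 + 4 + 2 = 19 ≤ 23, return 18 + 3 + 12 + 8 = 41.
Sirius + Mira + Pollux + Spica: cost 7 + 3 + 4 + 2 = 16 ≤ 23, return 18 + 5 + 12 + 8 = 43.
Sirius + Vega + Mira + Pollux + Spica: cost 7 + 6 + 3 + 4 + 2 = 22 ≤ 23, return 18 + 3 + 5 + 12 + 8 = 46.
Best is Sirius, Vega, Mira, Pollux, and Spica with total return 46.

46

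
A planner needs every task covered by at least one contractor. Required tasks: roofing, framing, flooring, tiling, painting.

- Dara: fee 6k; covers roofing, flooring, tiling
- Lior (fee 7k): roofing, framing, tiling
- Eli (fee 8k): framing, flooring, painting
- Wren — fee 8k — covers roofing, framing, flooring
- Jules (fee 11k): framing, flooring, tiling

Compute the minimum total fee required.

14

Choose Dara and Eli: together they cover roofing, framing, flooring, tiling, painting — every task.
Total fee: 6 + 8 = 14.
No cover costs less than 14.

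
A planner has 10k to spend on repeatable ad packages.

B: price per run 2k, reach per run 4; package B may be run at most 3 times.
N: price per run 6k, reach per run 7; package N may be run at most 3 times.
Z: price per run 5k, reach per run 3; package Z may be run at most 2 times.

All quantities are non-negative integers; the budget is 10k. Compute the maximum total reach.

This is a bounded integer knapsack.
2×B and 1×N: price 10 ≤ 10, reach 2·4 + 1·7 = 15.
3×B: price 6 ≤ 10, reach 3·4 = 12.
Best is 15.

15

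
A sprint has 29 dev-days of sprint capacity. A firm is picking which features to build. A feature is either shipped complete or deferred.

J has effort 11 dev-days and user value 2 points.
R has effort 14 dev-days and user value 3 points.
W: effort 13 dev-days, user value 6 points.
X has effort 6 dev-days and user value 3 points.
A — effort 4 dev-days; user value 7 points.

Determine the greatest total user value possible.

16

Treat it as a binary knapsack problem.
Allowing fractional choices, the relaxed optimum would be about 17.3, but features are indivisible.
W + X + A: effort 13 + 6 + 4 = 23 ≤ 29, user value 6 + 3 + 7 = 16.
J + W + A: effort 11 + 13 + 4 = 28 ≤ 29, user value 2 + 6 + 7 = 15.
W + A: effort 13 + 4 = 17 ≤ 29, user value 6 + 7 = 13.
Best is W, X, and A with total user value 16.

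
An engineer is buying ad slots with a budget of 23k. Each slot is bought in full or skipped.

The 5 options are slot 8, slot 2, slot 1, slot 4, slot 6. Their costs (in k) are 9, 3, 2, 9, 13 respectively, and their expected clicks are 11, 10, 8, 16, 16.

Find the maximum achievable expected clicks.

Allowing fractional choices, the relaxed optimum would be about 45.1, but ad slots are indivisible.
slot 8 + slot 2 + slot 4: cost 9 + 3 + 9 = 21 ≤ 23, expected clicks 11 + 10 + 16 = 37.
slot 8 + slot 2 + slot 1 + slot 4: cost 9 + 3 + 2 + 9 = 23 ≤ 23, expected clicks 11 + 10 + 8 + 16 = 45.
Best is slot 8, slot 2, slot 1, and slot 4 with total expected clicks 45.

45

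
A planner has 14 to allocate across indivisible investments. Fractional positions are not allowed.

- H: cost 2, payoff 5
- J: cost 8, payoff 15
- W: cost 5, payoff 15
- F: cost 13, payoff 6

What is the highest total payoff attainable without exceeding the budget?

30

H + W: cost 2 + 5 = 7 ≤ 14, payoff 5 + 15 = 20.
J + W: cost 8 + 5 = 13 ≤ 14, payoff 15 + 15 = 30.
Best is J and W with total payoff 30.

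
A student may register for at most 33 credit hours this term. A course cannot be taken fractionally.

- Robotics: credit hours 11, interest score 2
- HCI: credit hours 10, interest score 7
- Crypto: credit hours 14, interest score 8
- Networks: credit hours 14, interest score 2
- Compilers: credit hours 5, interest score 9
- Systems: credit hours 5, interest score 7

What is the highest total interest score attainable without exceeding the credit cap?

25

Allowing fractional choices, the relaxed optimum would be about 30.4, but courses are indivisible.
HCI + Crypto + Compilers: credit hours 10 + 14 + 5 = 29 ≤ 33, interest score 7 + 8 + 9 = 24.
Robotics + HCI + Compilers + Systems: credit hours 11 + 10 + 5 + 5 = 31 ≤ 33, interest score 2 + 7 + 9 + 7 = 25.
Crypto + Compilers + Systems: credit hours 14 + 5 + 5 = 24 ≤ 33, interest score 8 + 9 + 7 = 24.
Best is Robotics, HCI, Compilers, and Systems with total interest score 25.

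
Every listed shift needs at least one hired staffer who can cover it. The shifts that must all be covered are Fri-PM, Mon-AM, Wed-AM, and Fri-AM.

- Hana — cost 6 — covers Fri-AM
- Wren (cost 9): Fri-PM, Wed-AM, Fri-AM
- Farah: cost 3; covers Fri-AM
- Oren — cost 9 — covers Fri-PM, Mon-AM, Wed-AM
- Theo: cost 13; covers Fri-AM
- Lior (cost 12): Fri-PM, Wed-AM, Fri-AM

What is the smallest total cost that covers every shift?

12

The greedy cost-per-new-shift heuristic would pick Wren and Oren for 18, but a cheaper cover exists.
Choose Farah and Oren: together they cover Fri-PM, Mon-AM, Wed-AM, Fri-AM — every shift.
Total cost: 3 + 9 = 12.
No cover costs less than 12.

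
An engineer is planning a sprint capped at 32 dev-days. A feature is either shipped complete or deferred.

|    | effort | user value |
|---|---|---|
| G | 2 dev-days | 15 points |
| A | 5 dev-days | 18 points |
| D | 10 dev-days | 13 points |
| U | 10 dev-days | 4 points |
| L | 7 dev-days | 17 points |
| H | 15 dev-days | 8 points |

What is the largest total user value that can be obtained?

63

G + A + L + H: effort 2 + 5 + 7 + 15 = 29 ≤ 32, user value 15 + 18 + 17 + 8 = 58.
G + A + D + L: effort 2 + 5 + 10 + 7 = 24 ≤ 32, user value 15 + 18 + 13 + 17 = 63.
G + A + U + L: effort 2 + 5 + 10 + 7 = 24 ≤ 32, user value 15 + 18 + 4 + 17 = 54.
Best is G, A, D, and L with total user value 63.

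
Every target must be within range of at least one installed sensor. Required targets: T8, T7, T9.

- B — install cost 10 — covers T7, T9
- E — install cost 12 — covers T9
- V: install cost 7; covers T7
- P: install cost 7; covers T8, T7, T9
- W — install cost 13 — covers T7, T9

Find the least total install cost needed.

This is a weighted set-cover instance.
P alone covers T8, T7, T9 — every target.
Total install cost: 7.
No cover costs less than 7.

7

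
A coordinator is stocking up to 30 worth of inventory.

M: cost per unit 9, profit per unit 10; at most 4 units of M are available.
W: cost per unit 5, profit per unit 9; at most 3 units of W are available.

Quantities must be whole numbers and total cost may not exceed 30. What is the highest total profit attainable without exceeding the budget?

38

W has the best ratio (9/5); taking only W gives at most 3×9 = 27 (stopped by the supply cap of 3).
Mixing does better — 2×M and 2×W: cost 28 ≤ 30, profit 2·10 + 2·9 = 38.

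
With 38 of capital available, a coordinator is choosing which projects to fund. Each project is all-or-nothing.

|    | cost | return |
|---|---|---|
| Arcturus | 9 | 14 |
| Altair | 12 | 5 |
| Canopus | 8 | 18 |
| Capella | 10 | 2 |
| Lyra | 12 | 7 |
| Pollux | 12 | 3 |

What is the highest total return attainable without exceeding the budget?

Treat it as a binary knapsack problem.
Allowing fractional choices, the relaxed optimum would be about 42.8, but projects are indivisible.
Arcturus + Altair + Canopus: cost 9 + 12 + 8 = 29 ≤ 38, return 14 + 5 + 18 = 37.
Arcturus + Canopus + Lyra: cost 9 + 8 + 12 = 29 ≤ 38, return 14 + 18 + 7 = 39.
Best is Arcturus, Canopus, and Lyra with total return 39.

39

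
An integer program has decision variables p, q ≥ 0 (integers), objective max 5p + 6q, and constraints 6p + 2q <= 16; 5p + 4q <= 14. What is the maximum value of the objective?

18

Relaxing integrality, the LP optimum is 21.00 at (p,q) = (0, 3.5), which is not an integer point.
(p,q)=(0,3): 6·0+2·3=6≤16, 5·0+4·3=12≤14, objective 18.
(p,q)=(1,2): 6·1+2·2=10≤16, 5·1+4·2=13≤14, objective 17.
The best lattice point is (0,3), giving 18.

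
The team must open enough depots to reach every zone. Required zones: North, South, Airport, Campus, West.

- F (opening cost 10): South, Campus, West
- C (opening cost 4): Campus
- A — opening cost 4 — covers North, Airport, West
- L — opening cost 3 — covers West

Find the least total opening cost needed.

14

The greedy cost-per-new-zone heuristic would pick A, C, and F for 18, but a cheaper cover exists.
Choose F and A: together they cover North, South, Airport, Campus, West — every zone.
Total opening cost: 10 + 4 = 14.
No cover costs less than 14.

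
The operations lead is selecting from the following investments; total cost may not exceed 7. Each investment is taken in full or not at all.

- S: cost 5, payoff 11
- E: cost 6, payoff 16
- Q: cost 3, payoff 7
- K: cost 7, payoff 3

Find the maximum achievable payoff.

16

Take E: cost 6 ≤ 7, payoff 16.
No other feasible combination does better.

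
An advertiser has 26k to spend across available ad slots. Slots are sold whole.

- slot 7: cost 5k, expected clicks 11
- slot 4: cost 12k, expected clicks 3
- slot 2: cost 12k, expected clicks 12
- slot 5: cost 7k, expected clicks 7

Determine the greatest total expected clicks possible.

30

Allowing fractional choices, the relaxed optimum would be about 30.5, but ad slots are indivisible.
slot 7 + slot 2 + slot 5: cost 5 + 12 + 7 = 24 ≤ 26, expected clicks 11 + 12 + 7 = 30.
slot 7 + slot 2: cost 5 + 12 = 17 ≤ 26, expected clicks 11 + 12 = 23.
Best is slot 7, slot 2, and slot 5 with total expected clicks 30.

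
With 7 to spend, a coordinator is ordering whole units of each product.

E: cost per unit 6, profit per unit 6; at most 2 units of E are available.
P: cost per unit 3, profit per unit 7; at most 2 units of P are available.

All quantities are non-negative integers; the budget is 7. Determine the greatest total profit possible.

14

This is a bounded integer knapsack.
2×P: cost 6 ≤ 7, profit 2·7 = 14.
1×P: cost 3 ≤ 7, profit 1·7 = 7.
Best is 14.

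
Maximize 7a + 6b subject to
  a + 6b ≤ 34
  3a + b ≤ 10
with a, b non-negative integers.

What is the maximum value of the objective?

Relaxing integrality, the LP optimum is 43.18 at (a,b) = (1.53, 5.41), which is not an integer point.
(a,b)=(2,4) is feasible, giving 38.
(a,b)=(1,5) is feasible, giving 37.
(a,b)=(2,3) is feasible, giving 32.
Maximum is 38 at (a,b)=(2,4).

38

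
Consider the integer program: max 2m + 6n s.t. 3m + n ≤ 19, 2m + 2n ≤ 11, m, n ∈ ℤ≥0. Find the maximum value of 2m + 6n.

30

(m,n)=(0,5) is feasible, giving 30.
(m,n)=(1,4) is feasible, giving 26.
(m,n)=(0,4) is feasible, giving 24.
The best lattice point is (0,5), giving 30.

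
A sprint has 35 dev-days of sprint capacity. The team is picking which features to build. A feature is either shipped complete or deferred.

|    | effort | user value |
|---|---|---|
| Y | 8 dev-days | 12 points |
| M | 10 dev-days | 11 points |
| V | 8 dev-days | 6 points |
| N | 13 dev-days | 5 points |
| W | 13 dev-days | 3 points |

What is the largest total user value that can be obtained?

29

Allowing fractional choices, the relaxed optimum would be about 32.5, but features are indivisible.
Y + M + N: effort 8 + 10 + 13 = 31 ≤ 35, user value 12 + 11 + 5 = 28.
Y + M + V: effort 8 + 10 + 8 = 26 ≤ 35, user value 12 + 11 + 6 = 29.
Best is Y, M, and V with total user value 29.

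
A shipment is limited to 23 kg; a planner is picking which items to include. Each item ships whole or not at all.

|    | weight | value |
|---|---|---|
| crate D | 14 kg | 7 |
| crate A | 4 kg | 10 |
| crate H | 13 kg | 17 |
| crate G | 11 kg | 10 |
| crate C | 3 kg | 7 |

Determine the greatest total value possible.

34

Take crate A, crate H, and crate C: weight 4 + 13 + 3 = 20 ≤ 23, value 10 + 17 + 7 = 34.
No other feasible combination does better.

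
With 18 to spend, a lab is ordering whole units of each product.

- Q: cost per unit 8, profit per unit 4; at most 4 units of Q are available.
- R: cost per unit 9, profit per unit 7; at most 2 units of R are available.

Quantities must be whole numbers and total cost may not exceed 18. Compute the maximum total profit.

This is a bounded integer knapsack.
Take 2×R: cost 18 ≤ 18, profit 2·7 = 14.
R has the best ratio (7/9) and is taken to its limit of 2; remaining capacity is filled optimally with the others.

14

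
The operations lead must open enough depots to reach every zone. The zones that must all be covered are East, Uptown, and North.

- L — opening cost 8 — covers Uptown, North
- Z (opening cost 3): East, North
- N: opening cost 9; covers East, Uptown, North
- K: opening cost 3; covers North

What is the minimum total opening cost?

The greedy cost-per-new-zone heuristic would pick Z and L for 11, but a cheaper cover exists.
N alone covers East, Uptown, North — every zone.
Total opening cost: 9.
No cover costs less than 9.

9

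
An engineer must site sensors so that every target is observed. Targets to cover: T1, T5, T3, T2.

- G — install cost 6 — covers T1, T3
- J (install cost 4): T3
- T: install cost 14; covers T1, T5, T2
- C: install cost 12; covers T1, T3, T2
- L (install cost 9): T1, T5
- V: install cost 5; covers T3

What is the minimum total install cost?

18

Choose J and T: together they cover T1, T5, T3, T2 — every target.
Total install cost: 4 + 14 = 18.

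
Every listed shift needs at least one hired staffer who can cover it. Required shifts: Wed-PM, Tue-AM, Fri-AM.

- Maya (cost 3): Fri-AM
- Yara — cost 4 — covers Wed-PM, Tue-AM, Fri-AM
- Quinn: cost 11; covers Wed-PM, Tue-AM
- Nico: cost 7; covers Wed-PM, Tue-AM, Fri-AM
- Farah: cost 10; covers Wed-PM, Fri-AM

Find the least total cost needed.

4

Yara alone covers Wed-PM, Tue-AM, Fri-AM — every shift.
Total cost: 4.
No cover costs less than 4.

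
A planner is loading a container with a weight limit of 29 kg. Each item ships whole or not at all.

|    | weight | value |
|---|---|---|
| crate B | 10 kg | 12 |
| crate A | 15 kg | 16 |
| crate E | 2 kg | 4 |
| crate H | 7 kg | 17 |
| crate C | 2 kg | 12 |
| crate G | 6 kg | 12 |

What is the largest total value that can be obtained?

This is an integer program with binary decision variables.
Allowing fractional choices, the relaxed optimum would be about 59.1, but items are indivisible.
crate B + crate E + crate H + crate C + crate G: weight 10 + 2 + 7 + 2 + 6 = 27 ≤ 29, value 12 + 4 + 17 + 12 + 12 = 57.
crate B + crate H + crate C + crate G: weight 10 + 7 + 2 + 6 = 25 ≤ 29, value 12 + 17 + 12 + 12 = 53.
Best is crate B, crate E, crate H, crate C, and crate G with total value 57.

57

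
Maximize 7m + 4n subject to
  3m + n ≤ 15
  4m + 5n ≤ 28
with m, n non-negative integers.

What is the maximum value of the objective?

(m,n)=(4,2): 3·4+1·2=14≤15, 4·4+5·2=26≤28, objective 36.
(m,n)=(3,3): 3·3+1·3=12≤15, 4·3+5·3=27≤28, objective 33.
The best lattice point is (4,2), giving 36.

36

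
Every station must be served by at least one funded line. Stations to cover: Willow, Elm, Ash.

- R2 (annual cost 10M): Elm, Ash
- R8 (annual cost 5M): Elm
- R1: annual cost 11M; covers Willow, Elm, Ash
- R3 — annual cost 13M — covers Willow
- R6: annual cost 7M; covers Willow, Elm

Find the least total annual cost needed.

R1 alone covers Willow, Elm, Ash — every station.
Total annual cost: 11.

11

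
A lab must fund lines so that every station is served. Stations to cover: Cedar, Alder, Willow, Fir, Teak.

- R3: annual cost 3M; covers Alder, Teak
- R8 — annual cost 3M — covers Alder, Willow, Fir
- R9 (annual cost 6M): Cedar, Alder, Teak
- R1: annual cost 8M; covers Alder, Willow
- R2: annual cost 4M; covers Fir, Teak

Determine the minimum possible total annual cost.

This is an integer covering problem.
The greedy cost-per-new-station heuristic would pick R8, R3, and R9 for 12, but a cheaper cover exists.
Choose R8 and R9: together they cover Cedar, Alder, Willow, Fir, Teak — every station.
Total annual cost: 3 + 6 = 9.
No cover costs less than 9.

9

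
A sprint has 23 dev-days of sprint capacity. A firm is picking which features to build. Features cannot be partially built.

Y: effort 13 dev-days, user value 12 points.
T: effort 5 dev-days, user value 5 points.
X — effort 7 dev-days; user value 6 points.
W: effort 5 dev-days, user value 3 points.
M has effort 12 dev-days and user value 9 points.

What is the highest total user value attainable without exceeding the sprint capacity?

Treat it as a binary knapsack problem.
Allowing fractional choices, the relaxed optimum would be about 21.3, but features are indivisible.
Y + T: effort 13 + 5 = 18 ≤ 23, user value 12 + 5 = 17.
Y + X: effort 13 + 7 = 20 ≤ 23, user value 12 + 6 = 18.
Y + T + W: effort 13 + 5 + 5 = 23 ≤ 23, user value 12 + 5 + 3 = 20.
Best is Y, T, and W with total user value 20.

20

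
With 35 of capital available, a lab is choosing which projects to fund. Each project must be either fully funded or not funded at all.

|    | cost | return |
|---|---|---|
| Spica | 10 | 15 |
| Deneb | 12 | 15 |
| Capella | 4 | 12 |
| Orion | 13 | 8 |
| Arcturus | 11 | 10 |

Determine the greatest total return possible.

42

Spica + Deneb + Orion: cost 10 + 12 + 13 = 35 ≤ 35, return 15 + 15 + 8 = 38.
Spica + Deneb + Arcturus: cost 10 + 12 + 11 = 33 ≤ 35, return 15 + 15 + 10 = 40.
Spica + Deneb + Capella: cost 10 + 12 + 4 = 26 ≤ 35, return 15 + 15 + 12 = 42.
Best is Spica, Deneb, and Capella with total return 42.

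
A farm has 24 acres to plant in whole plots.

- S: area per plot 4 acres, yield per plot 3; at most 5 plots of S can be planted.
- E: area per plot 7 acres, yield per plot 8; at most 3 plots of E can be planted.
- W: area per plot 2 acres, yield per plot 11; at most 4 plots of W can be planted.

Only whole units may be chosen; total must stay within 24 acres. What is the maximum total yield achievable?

60

This is a bounded integer knapsack.
2×E and 4×W: area 22 ≤ 24, yield 2·8 + 4·11 = 60.
2×S, 1×E, and 4×W: area 23 ≤ 24, yield 2·3 + 1·8 + 4·11 = 58.
Best is 60.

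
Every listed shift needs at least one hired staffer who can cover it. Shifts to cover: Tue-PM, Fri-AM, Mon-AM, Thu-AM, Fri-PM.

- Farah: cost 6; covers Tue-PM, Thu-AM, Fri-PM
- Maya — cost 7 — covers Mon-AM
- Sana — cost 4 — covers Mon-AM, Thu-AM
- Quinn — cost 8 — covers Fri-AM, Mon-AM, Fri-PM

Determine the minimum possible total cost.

14

The greedy cost-per-new-shift heuristic would pick Farah, Sana, and Quinn for 18, but a cheaper cover exists.
Choose Farah and Quinn: together they cover Tue-PM, Fri-AM, Mon-AM, Thu-AM, Fri-PM — every shift.
Total cost: 6 + 8 = 14.
No cover costs less than 14.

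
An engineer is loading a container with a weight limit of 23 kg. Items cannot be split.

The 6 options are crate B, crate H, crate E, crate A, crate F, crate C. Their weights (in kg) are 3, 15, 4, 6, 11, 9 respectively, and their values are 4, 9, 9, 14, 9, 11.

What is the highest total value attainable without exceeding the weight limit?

This is a 0-1 knapsack instance.
Allowing fractional choices, the relaxed optimum would be about 38.8, but items are indivisible.
crate E + crate A + crate F: weight 4 + 6 + 11 = 21 ≤ 23, value 9 + 14 + 9 = 32.
crate B + crate E + crate A + crate C: weight 3 + 4 + 6 + 9 = 22 ≤ 23, value 4 + 9 + 14 + 11 = 38.
crate E + crate A + crate C: weight 4 + 6 + 9 = 19 ≤ 23, value 9 + 14 + 11 = 34.
Best is crate B, crate E, crate A, and crate C with total value 38.

38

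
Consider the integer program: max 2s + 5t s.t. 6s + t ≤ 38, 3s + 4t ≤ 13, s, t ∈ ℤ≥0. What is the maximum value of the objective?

15

The continuous relaxation peaks at (0, 3.25) with value 16.25; rounding to a feasible lattice point costs some objective.
(s,t)=(0,3): 6·0+1·3=3≤38, 3·0+4·3=12≤13, objective 15.
(s,t)=(1,2): 6·1+1·2=8≤38, 3·1+4·2=11≤13, objective 12.
Maximum is 15 at (s,t)=(0,3).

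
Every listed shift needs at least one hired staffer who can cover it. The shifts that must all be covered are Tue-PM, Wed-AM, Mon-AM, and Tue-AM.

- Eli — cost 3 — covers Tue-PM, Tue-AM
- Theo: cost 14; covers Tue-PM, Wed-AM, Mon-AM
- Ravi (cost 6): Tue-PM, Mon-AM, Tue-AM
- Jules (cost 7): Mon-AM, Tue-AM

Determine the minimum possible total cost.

17

The greedy cost-per-new-shift heuristic would pick Eli, Ravi, and Theo for 23, but a cheaper cover exists.
Choose Eli and Theo: together they cover Tue-PM, Wed-AM, Mon-AM, Tue-AM — every shift.
Total cost: 3 + 14 = 17.
No cover costs less than 17.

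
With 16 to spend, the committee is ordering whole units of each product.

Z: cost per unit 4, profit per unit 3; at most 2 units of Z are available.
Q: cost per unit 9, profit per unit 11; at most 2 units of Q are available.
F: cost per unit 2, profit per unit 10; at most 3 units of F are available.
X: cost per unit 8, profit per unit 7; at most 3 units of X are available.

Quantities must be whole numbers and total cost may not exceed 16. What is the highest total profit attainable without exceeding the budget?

F has the best ratio (10/2); taking only F gives at most 3×10 = 30 (stopped by the supply cap of 3).
Mixing does better — 1×Q and 3×F: cost 15 ≤ 16, profit 1·11 + 3·10 = 41.

41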